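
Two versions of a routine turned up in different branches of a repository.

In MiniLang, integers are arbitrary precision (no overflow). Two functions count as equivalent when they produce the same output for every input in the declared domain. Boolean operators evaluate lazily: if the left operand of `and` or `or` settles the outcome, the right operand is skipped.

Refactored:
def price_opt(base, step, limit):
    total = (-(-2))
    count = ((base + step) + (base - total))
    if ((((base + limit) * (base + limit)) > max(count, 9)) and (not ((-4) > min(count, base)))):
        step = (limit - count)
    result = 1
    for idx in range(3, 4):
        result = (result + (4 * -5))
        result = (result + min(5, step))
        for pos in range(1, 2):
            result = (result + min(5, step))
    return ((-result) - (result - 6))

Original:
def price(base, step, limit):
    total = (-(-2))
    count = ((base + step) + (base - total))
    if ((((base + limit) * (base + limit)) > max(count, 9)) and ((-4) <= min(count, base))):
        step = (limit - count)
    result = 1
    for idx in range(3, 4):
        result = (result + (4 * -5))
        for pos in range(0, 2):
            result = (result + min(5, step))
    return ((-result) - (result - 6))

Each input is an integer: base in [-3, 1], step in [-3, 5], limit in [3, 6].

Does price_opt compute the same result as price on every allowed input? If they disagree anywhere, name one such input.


Side by side, the visible changes include: comparison usage differs, boolean connective usage differs, statement counts differ, arithmetic usage differs, constant usage differs, min/max/abs usage differs, loop structure differs.
As a probe, take base=-1, step=0, limit=4: price runs total=2, then count=-4, then ((((base + limit) * (base + limit)) > max(count, 9)) and ((-4) <= min(count, base))) is false, then result=1, then (idx=3), then result=-19, then (pos=0), then result=-19, then (pos=1), then result=-19, then returns 44; price_opt runs total=2, then count=-4, then ((((base + limit) * (base + limit)) > max(count, 9)) and (not ((-4) > min(count, base)))) is false, then result=1, then (idx=3), then result=-19, then result=-19, then (pos=1), then result=-19, then returns 44; both end at 44.
Checked all 180 inputs in the declared domain: the outputs agree on every one.
verdict: equivalent


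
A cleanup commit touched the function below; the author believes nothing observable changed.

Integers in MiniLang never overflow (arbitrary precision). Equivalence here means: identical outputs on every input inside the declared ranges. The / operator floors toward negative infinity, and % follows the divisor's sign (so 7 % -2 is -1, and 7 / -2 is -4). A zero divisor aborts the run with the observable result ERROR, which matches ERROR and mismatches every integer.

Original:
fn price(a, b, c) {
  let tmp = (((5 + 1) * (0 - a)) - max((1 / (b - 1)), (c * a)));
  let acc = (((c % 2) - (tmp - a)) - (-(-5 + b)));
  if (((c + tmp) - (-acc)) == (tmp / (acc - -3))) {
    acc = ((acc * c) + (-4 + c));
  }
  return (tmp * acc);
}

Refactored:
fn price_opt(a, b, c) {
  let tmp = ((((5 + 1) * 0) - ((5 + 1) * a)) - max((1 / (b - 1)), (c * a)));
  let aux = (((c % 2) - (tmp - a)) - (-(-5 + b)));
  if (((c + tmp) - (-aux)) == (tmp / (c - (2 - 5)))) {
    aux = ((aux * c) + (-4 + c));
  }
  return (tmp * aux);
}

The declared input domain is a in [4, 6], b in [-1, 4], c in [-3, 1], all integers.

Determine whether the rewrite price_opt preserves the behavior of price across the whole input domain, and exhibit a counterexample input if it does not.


These are not equivalent — on a=4, b=-1, c=-3 the outputs split (-506 vs ERROR).
price: tmp := -23 | acc := 22 | (((c + tmp) - (-acc)) == (tmp / (acc - -3))): false | result -506
price_opt: tmp := -23 | aux := 22 | divide-by-zero, output ERROR
verdict: not equivalent; witness: a=4, b=-1, c=-3


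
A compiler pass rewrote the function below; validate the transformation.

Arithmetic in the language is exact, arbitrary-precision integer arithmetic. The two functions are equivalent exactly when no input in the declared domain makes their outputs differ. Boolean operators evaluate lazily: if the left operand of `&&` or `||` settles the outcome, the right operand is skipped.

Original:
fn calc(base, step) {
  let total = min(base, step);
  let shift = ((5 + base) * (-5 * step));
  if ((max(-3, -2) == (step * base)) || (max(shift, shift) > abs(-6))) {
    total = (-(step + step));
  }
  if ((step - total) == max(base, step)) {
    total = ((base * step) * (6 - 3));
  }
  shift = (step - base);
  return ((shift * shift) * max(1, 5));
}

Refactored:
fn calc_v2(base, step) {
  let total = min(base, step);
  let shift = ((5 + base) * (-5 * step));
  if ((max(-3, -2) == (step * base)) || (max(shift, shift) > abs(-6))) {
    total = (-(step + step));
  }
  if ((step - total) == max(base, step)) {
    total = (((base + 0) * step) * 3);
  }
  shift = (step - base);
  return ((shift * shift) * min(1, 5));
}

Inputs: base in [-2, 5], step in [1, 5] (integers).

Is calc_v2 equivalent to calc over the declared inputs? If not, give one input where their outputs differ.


Evaluate both at base=-2, step=1.
calc: total = -2; shift = -15; ((max(-3, -2) == (step * base)) || (max(shift, shift) > abs(-6))) -> true; total = -2; ((step - total) == max(base, step)) -> false; shift = 3; return 45
calc_v2: total = -2; shift = -15; ((max(-3, -2) == (step * base)) || (max(shift, shift) > abs(-6))) -> true; total = -2; ((step - total) == max(base, step)) -> false; shift = 3; return 9
45 against 9: the behavior changed.
verdict: not equivalent; witness: base=-2, step=1


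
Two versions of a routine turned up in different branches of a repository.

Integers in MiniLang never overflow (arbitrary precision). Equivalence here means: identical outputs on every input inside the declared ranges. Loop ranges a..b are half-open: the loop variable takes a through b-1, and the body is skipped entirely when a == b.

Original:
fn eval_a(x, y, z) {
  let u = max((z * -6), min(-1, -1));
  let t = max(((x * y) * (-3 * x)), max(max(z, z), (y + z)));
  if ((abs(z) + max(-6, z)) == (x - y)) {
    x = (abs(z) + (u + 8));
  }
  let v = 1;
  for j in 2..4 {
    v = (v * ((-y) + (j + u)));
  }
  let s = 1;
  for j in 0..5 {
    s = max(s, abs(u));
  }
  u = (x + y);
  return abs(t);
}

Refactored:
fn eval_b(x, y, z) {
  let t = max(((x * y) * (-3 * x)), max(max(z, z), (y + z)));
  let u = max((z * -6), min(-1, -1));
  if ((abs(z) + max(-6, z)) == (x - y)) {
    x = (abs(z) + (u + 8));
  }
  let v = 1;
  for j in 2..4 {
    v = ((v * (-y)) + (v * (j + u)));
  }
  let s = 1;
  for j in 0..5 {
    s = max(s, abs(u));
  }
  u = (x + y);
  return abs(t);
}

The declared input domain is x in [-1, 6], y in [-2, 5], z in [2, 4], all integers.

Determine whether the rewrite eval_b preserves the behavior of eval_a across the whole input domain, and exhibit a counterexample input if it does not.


This is a faithful refactor — arithmetic usage differs, but the computed results match everywhere.
Tracing x=-1, y=3, z=2: eval_a: u=-1, then t=5, then ((abs(z) + max(-6, z)) == (x - y)) is false, then v=1, then (j=2), then v=-2, then (j=3), then v=2, then s=1, then (j=0), then s=1, then (j=1), then s=1, then (j=2), then s=1, then (j=3), then s=1, then (j=4), then s=1, then u=2, then returns 5 | eval_b: t=5, then u=-1, then ((abs(z) + max(-6, z)) == (x - y)) is false, then v=1, then (j=2), then v=-2, then (j=3), then v=2, then s=1, then (j=0), then s=1, then (j=1), then s=1, then (j=2), then s=1, then (j=3), then s=1, then (j=4), then s=1, then u=2, then returns 5 — matching result 5.
Sweeping the whole domain (192 inputs) finds no disagreement.
verdict: equivalent


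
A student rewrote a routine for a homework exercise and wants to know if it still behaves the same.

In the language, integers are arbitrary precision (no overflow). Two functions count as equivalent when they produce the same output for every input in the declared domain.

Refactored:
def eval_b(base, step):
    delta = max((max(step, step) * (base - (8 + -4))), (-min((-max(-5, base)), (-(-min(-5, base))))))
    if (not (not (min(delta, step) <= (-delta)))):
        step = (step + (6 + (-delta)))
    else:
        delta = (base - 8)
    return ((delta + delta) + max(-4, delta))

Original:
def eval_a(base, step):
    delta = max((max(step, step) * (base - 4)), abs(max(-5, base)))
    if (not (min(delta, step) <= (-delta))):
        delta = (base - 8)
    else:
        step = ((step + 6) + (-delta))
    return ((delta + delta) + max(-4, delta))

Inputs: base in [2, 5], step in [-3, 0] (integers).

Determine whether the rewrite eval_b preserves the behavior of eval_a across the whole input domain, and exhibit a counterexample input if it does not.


Not equivalent: base=3, step=-3 separates them (9 vs -14).
eval_a: delta becomes 3; next (not (min(delta, step) <= (-delta))) evaluates to false; next step becomes 0; next final value 9
eval_b: delta becomes 5; next (not (not (min(delta, step) <= (-delta)))) evaluates to false; next delta becomes -5; next final value -14
verdict: not equivalent; witness: base=3, step=-3


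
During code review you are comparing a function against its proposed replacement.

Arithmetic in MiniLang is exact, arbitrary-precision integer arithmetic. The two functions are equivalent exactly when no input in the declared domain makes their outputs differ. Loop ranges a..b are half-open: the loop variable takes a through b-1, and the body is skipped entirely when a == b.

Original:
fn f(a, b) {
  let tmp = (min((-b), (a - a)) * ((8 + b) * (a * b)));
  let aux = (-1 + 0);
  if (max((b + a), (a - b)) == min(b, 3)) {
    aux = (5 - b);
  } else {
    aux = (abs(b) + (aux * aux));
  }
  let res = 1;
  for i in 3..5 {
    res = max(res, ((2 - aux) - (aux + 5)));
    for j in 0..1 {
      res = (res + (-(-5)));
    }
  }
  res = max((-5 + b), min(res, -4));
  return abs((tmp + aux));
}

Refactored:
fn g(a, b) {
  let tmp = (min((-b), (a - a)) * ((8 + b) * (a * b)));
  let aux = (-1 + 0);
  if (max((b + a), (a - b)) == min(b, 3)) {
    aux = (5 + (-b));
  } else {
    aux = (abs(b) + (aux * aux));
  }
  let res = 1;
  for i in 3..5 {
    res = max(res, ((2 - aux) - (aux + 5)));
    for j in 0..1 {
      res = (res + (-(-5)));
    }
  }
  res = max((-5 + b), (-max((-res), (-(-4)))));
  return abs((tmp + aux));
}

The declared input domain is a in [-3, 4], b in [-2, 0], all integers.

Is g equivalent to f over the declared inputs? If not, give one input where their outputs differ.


Although arithmetic usage differs, min/max/abs usage differs, 24/24 inputs agree.
verdict: equivalent


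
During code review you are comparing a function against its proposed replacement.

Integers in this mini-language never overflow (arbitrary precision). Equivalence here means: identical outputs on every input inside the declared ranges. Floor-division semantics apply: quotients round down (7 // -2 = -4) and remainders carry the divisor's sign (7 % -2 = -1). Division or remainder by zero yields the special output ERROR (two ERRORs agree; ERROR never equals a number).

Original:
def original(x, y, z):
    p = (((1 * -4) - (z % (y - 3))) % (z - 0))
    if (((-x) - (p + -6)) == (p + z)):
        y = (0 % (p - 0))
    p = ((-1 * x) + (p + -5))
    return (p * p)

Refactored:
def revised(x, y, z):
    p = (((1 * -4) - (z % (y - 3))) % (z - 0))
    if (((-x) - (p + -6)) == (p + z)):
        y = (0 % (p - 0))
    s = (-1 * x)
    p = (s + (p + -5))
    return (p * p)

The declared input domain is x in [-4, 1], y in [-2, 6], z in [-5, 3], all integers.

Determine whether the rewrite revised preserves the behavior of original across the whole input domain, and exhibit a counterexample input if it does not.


Differences: statement counts differ, plus local variable names differ — yet all 486 inputs agree.
verdict: equivalent


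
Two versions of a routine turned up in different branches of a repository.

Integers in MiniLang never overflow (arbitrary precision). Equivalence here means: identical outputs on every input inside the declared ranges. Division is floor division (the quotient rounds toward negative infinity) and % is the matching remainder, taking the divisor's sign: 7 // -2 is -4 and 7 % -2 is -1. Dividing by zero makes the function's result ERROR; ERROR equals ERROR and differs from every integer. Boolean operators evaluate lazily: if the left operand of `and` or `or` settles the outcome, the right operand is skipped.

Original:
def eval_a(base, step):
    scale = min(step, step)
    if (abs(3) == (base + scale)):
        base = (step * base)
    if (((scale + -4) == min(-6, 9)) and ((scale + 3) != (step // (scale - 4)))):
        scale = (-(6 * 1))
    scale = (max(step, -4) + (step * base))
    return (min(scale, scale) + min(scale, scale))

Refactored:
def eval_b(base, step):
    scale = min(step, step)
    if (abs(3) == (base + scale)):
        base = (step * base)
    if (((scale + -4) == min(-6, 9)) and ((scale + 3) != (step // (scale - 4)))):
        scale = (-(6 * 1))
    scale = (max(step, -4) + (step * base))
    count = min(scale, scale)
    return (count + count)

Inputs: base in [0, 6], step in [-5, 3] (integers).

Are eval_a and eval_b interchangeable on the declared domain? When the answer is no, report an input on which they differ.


Behavior is preserved: although local variable names differ, min/max/abs usage differs, statement counts differ, the outputs never diverge.
As a probe, take base=6, step=-1: eval_a runs scale=-1, then (abs(3) == (base + scale)) is false, then (((scale + -4) == min(-6, 9)) and ((scale + 3) != (step // (scale - 4)))) is false, then scale=-7, then returns -14; eval_b runs scale=-1, then (abs(3) == (base + scale)) is false, then (((scale + -4) == min(-6, 9)) and ((scale + 3) != (step // (scale - 4)))) is false, then scale=-7, then count=-7, then returns -14; both end at -14.
Sweeping the whole domain (63 inputs) finds no disagreement.
verdict: equivalent


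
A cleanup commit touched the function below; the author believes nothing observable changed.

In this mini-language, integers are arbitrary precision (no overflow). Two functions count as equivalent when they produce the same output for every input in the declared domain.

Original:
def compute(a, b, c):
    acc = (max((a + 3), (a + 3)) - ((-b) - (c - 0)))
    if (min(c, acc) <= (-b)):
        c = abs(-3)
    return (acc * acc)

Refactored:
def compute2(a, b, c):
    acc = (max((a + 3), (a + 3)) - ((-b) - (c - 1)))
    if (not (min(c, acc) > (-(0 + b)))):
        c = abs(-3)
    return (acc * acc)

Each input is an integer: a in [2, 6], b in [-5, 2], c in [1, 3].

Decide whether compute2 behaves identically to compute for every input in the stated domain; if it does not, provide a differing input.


The rewrite breaks on a=2, b=-5, c=1, where the results are 1 and 0.
compute: acc := 1 | (min(c, acc) <= (-b)): true | c := 3 | result 1
compute2: acc := 0 | (not (min(c, acc) > (-(0 + b)))): true | c := 3 | result 0
verdict: not equivalent; witness: a=2, b=-5, c=1


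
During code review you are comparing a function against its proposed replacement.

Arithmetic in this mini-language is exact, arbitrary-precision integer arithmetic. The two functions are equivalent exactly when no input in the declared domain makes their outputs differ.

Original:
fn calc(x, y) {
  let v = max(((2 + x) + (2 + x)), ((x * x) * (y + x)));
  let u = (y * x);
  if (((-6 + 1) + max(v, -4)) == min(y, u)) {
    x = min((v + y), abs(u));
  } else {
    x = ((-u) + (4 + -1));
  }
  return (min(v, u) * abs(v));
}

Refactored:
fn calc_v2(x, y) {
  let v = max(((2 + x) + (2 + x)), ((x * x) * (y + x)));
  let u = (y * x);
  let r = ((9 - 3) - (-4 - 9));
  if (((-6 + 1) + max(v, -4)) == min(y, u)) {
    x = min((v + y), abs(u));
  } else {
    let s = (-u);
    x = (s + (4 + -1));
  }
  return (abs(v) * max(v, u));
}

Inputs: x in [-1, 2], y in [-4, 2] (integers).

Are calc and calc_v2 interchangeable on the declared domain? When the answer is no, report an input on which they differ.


The rewrite breaks on x=-1, y=-4, where the results are 4 and 8.
calc: v=2, then u=4, then (((-6 + 1) + max(v, -4)) == min(y, u)) is false, then x=-1, then returns 4
calc_v2: v=2, then u=4, then r=19, then (((-6 + 1) + max(v, -4)) == min(y, u)) is false, then s=-4, then x=-1, then returns 8
verdict: not equivalent; witness: x=-1, y=-4


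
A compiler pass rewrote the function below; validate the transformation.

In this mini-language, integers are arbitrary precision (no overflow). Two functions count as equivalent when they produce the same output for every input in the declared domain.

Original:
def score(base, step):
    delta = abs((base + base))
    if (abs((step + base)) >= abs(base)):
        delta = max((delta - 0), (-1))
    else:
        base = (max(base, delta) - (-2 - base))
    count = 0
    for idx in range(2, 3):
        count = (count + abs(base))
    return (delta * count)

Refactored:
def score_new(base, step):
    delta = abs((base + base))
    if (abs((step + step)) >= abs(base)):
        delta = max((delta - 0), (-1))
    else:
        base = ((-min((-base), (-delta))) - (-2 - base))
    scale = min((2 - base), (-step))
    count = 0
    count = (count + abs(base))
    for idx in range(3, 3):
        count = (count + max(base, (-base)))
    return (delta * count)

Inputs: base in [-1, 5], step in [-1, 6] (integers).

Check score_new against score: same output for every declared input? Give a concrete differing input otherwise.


The rewrite breaks on base=-1, step=0, where the results are 2 and 6.
score: delta becomes 2; next (abs((step + base)) >= abs(base)) evaluates to true; next delta becomes 2; next count becomes 0; next at idx=2:; next count becomes 1; next final value 2
score_new: delta becomes 2; next (abs((step + step)) >= abs(base)) evaluates to false; next base becomes 3; next scale becomes -1; next count becomes 0; next count becomes 3; next idx never enters its loop body; next final value 6
verdict: not equivalent; witness: base=-1, step=0


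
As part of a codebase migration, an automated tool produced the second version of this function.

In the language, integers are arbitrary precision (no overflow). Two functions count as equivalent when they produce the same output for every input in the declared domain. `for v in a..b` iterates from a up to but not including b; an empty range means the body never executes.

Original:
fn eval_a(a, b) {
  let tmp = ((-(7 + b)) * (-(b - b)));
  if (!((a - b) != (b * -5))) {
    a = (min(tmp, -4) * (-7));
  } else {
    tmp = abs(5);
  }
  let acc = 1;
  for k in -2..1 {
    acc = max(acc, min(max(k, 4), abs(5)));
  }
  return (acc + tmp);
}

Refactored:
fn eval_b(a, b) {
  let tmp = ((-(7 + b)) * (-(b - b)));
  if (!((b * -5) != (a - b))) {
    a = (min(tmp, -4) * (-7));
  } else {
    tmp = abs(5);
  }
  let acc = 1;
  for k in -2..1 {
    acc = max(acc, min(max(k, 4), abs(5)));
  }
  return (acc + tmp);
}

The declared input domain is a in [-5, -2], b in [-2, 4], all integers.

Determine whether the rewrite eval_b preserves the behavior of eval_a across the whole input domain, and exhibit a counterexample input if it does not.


Differences: same computation, different form — yet all 28 inputs agree.
verdict: equivalent


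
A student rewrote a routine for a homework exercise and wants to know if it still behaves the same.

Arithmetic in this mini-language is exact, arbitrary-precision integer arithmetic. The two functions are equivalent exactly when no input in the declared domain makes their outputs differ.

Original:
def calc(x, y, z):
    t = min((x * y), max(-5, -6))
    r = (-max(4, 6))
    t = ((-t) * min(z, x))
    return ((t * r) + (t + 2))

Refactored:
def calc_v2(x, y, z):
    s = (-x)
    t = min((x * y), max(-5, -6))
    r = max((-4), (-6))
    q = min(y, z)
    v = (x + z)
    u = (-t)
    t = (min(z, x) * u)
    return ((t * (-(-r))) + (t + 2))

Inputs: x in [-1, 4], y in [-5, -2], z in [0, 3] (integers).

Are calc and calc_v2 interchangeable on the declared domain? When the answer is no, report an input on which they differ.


Run the pair on x=-1, y=-5, z=0.
calc: t := -5 | r := -6 | t := -5 | result 27
calc_v2: s := 1 | t := -5 | r := -4 | q := -5 | v := -1 | u := 5 | t := -5 | result 17
27 against 17: the behavior changed.
verdict: not equivalent; witness: x=-1, y=-5, z=0


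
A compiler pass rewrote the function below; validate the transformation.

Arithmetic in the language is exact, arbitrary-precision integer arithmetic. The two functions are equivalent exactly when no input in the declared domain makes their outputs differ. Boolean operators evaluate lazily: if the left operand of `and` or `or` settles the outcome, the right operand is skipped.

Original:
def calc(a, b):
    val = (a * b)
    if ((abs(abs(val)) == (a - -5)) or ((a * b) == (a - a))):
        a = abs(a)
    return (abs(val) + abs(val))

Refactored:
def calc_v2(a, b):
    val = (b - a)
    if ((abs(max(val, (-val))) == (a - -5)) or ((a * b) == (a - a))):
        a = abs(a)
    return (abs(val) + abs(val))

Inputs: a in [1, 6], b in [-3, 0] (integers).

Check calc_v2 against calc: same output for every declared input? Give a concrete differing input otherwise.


Run the pair on a=1, b=-3.
calc: val := -3 | ((abs(abs(val)) == (a - -5)) or ((a * b) == (a - a))): false | result 6
calc_v2: val := -4 | ((abs(max(val, (-val))) == (a - -5)) or ((a * b) == (a - a))): false | result 8
6 != 8, so the rewrite changes behavior.
verdict: not equivalent; witness: a=1, b=-3


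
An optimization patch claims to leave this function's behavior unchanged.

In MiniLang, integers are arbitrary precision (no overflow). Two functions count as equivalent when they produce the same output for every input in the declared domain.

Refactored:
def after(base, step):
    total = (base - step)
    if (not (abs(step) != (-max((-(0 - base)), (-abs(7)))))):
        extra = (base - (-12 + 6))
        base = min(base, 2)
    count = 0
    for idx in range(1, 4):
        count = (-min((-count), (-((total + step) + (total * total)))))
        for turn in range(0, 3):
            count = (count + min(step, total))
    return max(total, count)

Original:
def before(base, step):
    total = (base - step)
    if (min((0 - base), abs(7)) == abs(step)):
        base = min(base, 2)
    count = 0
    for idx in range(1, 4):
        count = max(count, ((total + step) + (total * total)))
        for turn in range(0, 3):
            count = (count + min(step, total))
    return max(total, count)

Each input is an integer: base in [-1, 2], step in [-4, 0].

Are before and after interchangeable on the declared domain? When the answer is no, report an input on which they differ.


The two versions differ — the changes include constant usage differs, plus comparison usage differs, plus statement counts differ, plus arithmetic usage differs, plus boolean connective usage differs, plus local variable names differ.
Tracing base=1, step=-3: before: total := 4 | (min((0 - base), abs(7)) == abs(step)): false | count := 0 | iter idx=1: | count := 17 | iter turn=0: | count := 14 | iter turn=1: | count := 11 | iter turn=2: | count := 8 | iter idx=2: | count := 17 | iter turn=0: | count := 14 | iter turn=1: | count := 11 | iter turn=2: | count := 8 | iter idx=3: | count := 17 | iter turn=0: | count := 14 | iter turn=1: | count := 11 | iter turn=2: | count := 8 | result 8 | after: total := 4 | (not (abs(step) != (-max((-(0 - base)), (-abs(7)))))): false | count := 0 | iter idx=1: | count := 17 | iter turn=0: | count := 14 | iter turn=1: | count := 11 | iter turn=2: | count := 8 | iter idx=2: | count := 17 | iter turn=0: | count := 14 | iter turn=1: | count := 11 | iter turn=2: | count := 8 | iter idx=3: | count := 17 | iter turn=0: | count := 14 | iter turn=1: | count := 11 | iter turn=2: | count := 8 | result 8 — matching result 8.
Every one of the 20 inputs gives matching results.
verdict: equivalent


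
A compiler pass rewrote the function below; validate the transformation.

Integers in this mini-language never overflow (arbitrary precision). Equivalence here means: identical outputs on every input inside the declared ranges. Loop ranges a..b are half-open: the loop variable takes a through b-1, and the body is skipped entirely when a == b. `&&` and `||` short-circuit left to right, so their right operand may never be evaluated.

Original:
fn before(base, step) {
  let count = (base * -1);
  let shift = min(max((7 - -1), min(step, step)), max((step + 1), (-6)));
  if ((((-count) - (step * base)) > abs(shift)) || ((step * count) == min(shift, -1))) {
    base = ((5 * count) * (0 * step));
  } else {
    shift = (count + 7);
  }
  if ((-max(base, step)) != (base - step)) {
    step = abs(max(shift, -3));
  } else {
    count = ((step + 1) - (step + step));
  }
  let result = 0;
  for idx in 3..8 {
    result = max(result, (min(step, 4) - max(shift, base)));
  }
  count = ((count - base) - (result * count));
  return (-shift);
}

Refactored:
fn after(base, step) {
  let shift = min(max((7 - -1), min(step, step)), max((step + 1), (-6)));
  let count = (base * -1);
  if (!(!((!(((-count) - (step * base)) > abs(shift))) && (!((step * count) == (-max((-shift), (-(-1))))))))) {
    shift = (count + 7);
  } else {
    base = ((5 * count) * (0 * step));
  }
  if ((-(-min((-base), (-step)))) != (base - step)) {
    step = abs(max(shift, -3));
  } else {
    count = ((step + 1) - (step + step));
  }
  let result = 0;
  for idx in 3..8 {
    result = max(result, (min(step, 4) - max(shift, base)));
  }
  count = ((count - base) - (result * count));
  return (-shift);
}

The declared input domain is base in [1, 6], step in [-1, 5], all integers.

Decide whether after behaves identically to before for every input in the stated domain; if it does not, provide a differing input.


Reading the diff, among the changes: boolean connective usage differs.
As a probe, take base=5, step=5: before runs count becomes -5; next shift becomes 6; next ((((-count) - (step * base)) > abs(shift)) || ((step * count) == min(shift, -1))) evaluates to false; next shift becomes 2; next ((-max(base, step)) != (base - step)) evaluates to true; next step becomes 2; next result becomes 0; next at idx=3:; next result becomes 0; next at idx=4:; next result becomes 0; next at idx=5:; next result becomes 0; next at idx=6:; next result becomes 0; next at idx=7:; next result becomes 0; next count becomes -10; next final value -2; after runs shift becomes 6; next count becomes -5; next (!(!((!(((-count) - (step * base)) > abs(shift))) && (!((step * count) == (-max((-shift), (-(-1))))))))) evaluates to true; next shift becomes 2; next ((-(-min((-base), (-step)))) != (base - step)) evaluates to true; next step becomes 2; next result becomes 0; next at idx=3:; next result becomes 0; next at idx=4:; next result becomes 0; next at idx=5:; next result becomes 0; next at idx=6:; next result becomes 0; next at idx=7:; next result becomes 0; next count becomes -10; next final value -2; both end at -2.
An exhaustive pass over the 42 declared inputs shows identical outputs.
verdict: equivalent


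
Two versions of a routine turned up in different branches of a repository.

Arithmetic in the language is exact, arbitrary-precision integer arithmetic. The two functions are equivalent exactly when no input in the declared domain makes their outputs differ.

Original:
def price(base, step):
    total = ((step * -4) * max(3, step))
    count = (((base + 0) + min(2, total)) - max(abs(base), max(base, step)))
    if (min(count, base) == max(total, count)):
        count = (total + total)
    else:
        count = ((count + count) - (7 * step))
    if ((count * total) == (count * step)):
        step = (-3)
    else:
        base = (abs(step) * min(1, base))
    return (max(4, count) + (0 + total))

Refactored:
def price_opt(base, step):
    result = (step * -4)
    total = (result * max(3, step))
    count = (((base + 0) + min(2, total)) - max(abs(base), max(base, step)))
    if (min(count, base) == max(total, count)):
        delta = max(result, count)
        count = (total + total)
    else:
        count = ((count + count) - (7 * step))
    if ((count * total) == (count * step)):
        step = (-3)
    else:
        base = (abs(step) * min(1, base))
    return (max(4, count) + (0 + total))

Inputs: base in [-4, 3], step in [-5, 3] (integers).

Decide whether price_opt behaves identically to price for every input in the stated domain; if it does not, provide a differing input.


The two are interchangeable: local variable names differ; also statement counts differ; also min/max/abs usage differs, and every declared input agrees.
Spot check at base=1, step=-4 — price: total=48, then count=2, then (min(count, base) == max(total, count)) is false, then count=32, then ((count * total) == (count * step)) is false, then base=4, then returns 80. price_opt: result=16, then total=48, then count=2, then (min(count, base) == max(total, count)) is false, then count=32, then ((count * total) == (count * step)) is false, then base=4, then returns 80. Both give 80.
Across all 72 domain points the two functions coincide.
verdict: equivalent


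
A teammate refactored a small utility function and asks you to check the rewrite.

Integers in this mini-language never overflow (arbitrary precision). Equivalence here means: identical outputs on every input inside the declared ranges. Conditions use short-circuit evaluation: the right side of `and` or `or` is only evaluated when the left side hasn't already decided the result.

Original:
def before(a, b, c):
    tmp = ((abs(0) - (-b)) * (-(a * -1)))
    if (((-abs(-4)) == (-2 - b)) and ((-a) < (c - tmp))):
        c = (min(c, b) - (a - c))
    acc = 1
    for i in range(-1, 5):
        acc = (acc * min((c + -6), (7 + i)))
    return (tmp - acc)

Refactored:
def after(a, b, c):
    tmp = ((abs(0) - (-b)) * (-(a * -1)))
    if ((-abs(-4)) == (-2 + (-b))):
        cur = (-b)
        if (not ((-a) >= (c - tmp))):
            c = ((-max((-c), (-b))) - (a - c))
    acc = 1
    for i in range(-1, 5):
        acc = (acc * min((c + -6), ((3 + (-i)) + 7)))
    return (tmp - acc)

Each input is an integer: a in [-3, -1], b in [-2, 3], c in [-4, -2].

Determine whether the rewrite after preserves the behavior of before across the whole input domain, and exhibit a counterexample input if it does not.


Reading the diff, among the changes: local variable names differ; and statement counts differ; and constant usage differs; and min/max/abs usage differs; and comparison usage differs; and branching structure differs; and arithmetic usage differs; and boolean connective usage differs.
Spot check at a=-3, b=-2, c=-4 — before: tmp=6, then (((-abs(-4)) == (-2 - b)) and ((-a) < (c - tmp))) is false, then acc=1, then (i=-1), then acc=-10, then (i=0), then acc=100, then (i=1), then acc=-1000, then (i=2), then acc=10000, then (i=3), then acc=-100000, then (i=4), then acc=1000000, then returns -999994. after: tmp=6, then ((-abs(-4)) == (-2 + (-b))) is false, then acc=1, then (i=-1), then acc=-10, then (i=0), then acc=100, then (i=1), then acc=-1000, then (i=2), then acc=10000, then (i=3), then acc=-100000, then (i=4), then acc=1000000, then returns -999994. Both give -999994.
Checked all 54 inputs in the declared domain: the outputs agree on every one.
verdict: equivalent


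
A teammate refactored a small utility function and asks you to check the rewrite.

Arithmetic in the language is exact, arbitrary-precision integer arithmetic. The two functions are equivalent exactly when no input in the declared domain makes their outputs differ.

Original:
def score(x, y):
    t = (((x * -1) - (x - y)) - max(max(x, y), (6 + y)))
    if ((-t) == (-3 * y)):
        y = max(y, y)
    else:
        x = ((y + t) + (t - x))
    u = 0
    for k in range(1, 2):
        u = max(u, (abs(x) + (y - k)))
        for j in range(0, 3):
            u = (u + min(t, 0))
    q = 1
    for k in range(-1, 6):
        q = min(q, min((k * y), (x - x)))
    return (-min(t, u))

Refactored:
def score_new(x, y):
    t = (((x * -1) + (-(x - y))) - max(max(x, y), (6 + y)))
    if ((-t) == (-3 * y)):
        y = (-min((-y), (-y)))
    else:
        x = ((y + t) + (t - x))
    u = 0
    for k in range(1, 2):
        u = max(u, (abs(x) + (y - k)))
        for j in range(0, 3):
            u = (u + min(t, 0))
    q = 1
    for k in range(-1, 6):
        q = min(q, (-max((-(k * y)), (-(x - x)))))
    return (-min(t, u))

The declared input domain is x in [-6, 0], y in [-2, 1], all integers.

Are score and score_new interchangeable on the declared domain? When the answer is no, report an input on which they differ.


Reading the diff, among the changes: arithmetic usage differs.
Tracing x=-2, y=1: score: t becomes -2; next ((-t) == (-3 * y)) evaluates to false; next x becomes -1; next u becomes 0; next at k=1:; next u becomes 1; next at j=0:; next u becomes -1; next at j=1:; next u becomes -3; next at j=2:; next u becomes -5; next q becomes 1; next at k=-1:; next q becomes -1; next at k=0:; next q becomes -1; next at k=1:; next q becomes -1; next at k=2:; next q becomes -1; next at k=3:; next q becomes -1; next at k=4:; next q becomes -1; next at k=5:; next q becomes -1; next final value 5 | score_new: t becomes -2; next ((-t) == (-3 * y)) evaluates to false; next x becomes -1; next u becomes 0; next at k=1:; next u becomes 1; next at j=0:; next u becomes -1; next at j=1:; next u becomes -3; next at j=2:; next u becomes -5; next q becomes 1; next at k=-1:; next q becomes -1; next at k=0:; next q becomes -1; next at k=1:; next q becomes -1; next at k=2:; next q becomes -1; next at k=3:; next q becomes -1; next at k=4:; next q becomes -1; next at k=5:; next q becomes -1; next final value 5 — matching result 5.
An exhaustive pass over the 28 declared inputs shows identical outputs.
verdict: equivalent


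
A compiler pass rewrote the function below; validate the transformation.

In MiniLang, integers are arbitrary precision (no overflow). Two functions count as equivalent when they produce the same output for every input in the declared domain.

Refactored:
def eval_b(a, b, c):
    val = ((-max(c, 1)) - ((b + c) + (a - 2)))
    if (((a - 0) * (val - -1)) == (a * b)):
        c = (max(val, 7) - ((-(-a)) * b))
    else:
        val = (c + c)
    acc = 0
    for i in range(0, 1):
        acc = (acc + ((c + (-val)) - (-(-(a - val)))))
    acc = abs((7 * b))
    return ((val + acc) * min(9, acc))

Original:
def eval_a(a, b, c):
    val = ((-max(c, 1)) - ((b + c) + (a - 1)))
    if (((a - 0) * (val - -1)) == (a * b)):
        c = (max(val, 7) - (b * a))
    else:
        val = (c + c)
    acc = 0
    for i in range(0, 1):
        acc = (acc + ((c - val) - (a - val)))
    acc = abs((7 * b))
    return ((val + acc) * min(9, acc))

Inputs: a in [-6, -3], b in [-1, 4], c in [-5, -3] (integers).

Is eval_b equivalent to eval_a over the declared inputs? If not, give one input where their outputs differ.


Input a=-4, b=4, c=-3: 279 from eval_a versus 198 from eval_b.
verdict: not equivalent; witness: a=-4, b=4, c=-3


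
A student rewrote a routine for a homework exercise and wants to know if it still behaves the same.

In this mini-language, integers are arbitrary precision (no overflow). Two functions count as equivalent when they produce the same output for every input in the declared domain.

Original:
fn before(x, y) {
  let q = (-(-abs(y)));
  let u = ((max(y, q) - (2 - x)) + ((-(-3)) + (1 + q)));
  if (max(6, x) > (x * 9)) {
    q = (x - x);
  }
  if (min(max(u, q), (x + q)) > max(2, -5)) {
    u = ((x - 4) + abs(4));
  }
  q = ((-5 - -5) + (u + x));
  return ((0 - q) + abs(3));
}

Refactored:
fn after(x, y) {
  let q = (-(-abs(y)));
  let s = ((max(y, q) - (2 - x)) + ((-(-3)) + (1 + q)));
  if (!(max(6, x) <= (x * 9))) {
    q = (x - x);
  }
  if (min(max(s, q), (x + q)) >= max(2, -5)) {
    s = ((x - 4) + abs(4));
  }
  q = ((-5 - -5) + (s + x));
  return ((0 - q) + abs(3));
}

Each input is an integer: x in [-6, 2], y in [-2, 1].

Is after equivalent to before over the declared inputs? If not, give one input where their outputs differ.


These are not equivalent — on x=1, y=-1 the outputs split (-3 vs 1).
before: q becomes 1; next u becomes 5; next (max(6, x) > (x * 9)) evaluates to false; next (min(max(u, q), (x + q)) > max(2, -5)) evaluates to false; next q becomes 6; next final value -3
after: q becomes 1; next s becomes 5; next (!(max(6, x) <= (x * 9))) evaluates to false; next (min(max(s, q), (x + q)) >= max(2, -5)) evaluates to true; next s becomes 1; next q becomes 2; next final value 1
verdict: not equivalent; witness: x=1, y=-1


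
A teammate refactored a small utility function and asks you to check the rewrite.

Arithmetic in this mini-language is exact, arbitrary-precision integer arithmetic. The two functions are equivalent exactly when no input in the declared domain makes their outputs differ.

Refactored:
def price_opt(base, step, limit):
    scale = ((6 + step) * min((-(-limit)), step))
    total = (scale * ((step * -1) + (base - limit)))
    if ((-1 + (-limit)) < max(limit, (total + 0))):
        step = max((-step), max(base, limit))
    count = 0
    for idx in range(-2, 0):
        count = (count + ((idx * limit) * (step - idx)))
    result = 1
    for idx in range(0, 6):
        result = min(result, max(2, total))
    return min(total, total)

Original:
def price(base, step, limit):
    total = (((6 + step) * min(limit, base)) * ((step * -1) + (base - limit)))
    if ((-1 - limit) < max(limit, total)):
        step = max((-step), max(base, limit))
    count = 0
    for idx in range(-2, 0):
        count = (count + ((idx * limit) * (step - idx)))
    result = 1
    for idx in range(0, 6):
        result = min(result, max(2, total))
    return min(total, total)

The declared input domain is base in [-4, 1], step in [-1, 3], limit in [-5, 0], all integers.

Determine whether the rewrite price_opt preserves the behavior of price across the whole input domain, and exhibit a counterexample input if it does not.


The rewrite breaks on base=-4, step=-1, limit=-2, where the results are 20 and 10.
price: total=20, then ((-1 - limit) < max(limit, total)) is true, then step=1, then count=0, then (idx=-2), then count=12, then (idx=-1), then count=16, then result=1, then (idx=0), then result=1, then (idx=1), then result=1, then (idx=2), then result=1, then (idx=3), then result=1, then (idx=4), then result=1, then (idx=5), then result=1, then returns 20
price_opt: scale=-10, then total=10, then ((-1 + (-limit)) < max(limit, (total + 0))) is true, then step=1, then count=0, then (idx=-2), then count=12, then (idx=-1), then count=16, then result=1, then (idx=0), then result=1, then (idx=1), then result=1, then (idx=2), then result=1, then (idx=3), then result=1, then (idx=4), then result=1, then (idx=5), then result=1, then returns 10
verdict: not equivalent; witness: base=-4, step=-1, limit=-2


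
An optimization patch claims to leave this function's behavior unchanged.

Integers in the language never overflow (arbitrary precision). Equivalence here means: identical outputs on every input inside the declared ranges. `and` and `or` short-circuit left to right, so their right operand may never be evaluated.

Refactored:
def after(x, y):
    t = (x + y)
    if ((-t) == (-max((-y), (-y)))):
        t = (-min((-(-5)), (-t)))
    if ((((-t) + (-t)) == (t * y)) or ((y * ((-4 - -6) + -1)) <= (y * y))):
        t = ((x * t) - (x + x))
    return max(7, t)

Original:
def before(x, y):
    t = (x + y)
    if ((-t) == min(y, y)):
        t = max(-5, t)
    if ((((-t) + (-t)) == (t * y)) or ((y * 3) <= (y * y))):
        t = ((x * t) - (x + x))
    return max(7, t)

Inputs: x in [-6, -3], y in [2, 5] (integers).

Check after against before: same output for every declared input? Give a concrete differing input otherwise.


These are not equivalent — on x=-6, y=2 the outputs split (7 vs 36).
before: t = -4; ((-t) == min(y, y)) -> false; ((((-t) + (-t)) == (t * y)) or ((y * 3) <= (y * y))) -> false; return 7
after: t = -4; ((-t) == (-max((-y), (-y)))) -> false; ((((-t) + (-t)) == (t * y)) or ((y * ((-4 - -6) + -1)) <= (y * y))) -> true; t = 36; return 36
verdict: not equivalent; witness: x=-6, y=2


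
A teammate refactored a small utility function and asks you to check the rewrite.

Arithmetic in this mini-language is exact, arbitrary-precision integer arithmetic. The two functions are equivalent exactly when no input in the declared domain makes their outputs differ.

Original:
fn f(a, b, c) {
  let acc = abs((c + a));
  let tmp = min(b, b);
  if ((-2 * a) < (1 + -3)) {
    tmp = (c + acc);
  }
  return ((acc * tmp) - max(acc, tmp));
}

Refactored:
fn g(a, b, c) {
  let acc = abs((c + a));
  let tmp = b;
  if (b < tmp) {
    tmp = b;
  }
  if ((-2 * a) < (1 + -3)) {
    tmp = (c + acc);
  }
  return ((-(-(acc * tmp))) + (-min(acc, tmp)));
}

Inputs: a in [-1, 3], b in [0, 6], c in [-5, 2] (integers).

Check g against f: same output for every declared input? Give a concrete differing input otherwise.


Evaluate both at a=-1, b=0, c=-5.
f: acc := 6 | tmp := 0 | ((-2 * a) < (1 + -3)): false | result -6
g: acc := 6 | tmp := 0 | (b < tmp): false | ((-2 * a) < (1 + -3)): false | result 0
-6 vs 0 — the two versions disagree here.
verdict: not equivalent; witness: a=-1, b=0, c=-5
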